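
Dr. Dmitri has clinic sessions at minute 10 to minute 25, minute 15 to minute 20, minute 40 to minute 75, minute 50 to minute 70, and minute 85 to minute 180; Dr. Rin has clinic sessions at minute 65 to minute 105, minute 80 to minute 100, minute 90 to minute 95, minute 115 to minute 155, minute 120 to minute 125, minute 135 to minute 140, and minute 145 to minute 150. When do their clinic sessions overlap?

First set merges to minute 10 to minute 25, minute 40 to minute 75, minute 85 to minute 180.
Second set merges to minute 65 to minute 105, minute 115 to minute 155.
minute 10 to minute 25 falls entirely outside B.
minute 40 to minute 75 overlaps B on minute 65 to minute 75.
minute 85 to minute 180 overlaps B on minute 85 to minute 105, minute 115 to minute 155.

minute 65 to minute 75, minute 85 to minute 105, minute 115 to minute 155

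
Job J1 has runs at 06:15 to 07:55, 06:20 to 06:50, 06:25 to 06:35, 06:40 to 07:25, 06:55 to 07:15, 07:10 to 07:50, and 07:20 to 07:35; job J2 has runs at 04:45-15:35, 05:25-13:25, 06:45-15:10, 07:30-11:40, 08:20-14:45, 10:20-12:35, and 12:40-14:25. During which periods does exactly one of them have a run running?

First set merges to 06:15–07:55.
Second set merges to 04:45–15:35.
Only in the first: none.
Only in the second: 04:45–06:15, 07:55–15:35.
Together these are the periods covered by exactly one.

04:45–06:15, 07:55–15:35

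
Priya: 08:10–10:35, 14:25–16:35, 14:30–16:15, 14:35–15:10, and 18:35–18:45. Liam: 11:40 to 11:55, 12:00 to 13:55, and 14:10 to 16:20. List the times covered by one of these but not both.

Merge the first list: 08:10–10:35, 14:25–16:35, 18:35–18:45.
Only in the first: 08:10–10:35, 16:20–16:35, 18:35–18:45.
Only in the second: 11:40–11:55, 12:00–13:55, 14:10–14:25.
Together these are the periods covered by exactly one.

08:10–10:35, 11:40–11:55, 12:00–13:55, 14:10–14:25, 16:20–16:35, 18:35–18:45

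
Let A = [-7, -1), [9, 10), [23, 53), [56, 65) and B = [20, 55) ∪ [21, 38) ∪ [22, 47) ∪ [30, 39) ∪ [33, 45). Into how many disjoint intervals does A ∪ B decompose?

B, merged: [20, 55).
A ∪ B = [-7, -1), [9, 10), [20, 55), [56, 65).
That is 4 disjoint pieces.

4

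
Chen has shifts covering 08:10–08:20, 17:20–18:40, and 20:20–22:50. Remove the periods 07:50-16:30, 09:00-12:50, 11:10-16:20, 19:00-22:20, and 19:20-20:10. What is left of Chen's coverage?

17:20–18:40, 22:20–22:50

Second set merges to 07:50–16:30, 19:00–22:20.
08:10–08:20: fully covered by B → removed.
17:20–18:40: no B overlap → unchanged.
20:20–22:50 minus B → 22:20–22:50.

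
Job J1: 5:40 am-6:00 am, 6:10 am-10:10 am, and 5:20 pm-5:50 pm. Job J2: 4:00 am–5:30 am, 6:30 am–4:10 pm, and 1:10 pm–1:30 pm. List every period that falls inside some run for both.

6:30 am–10:10 am

B, merged: 4:00 am–5:30 am, 6:30 am–4:10 pm.
5:40 am–6:00 am falls entirely outside B.
6:10 am–10:10 am overlaps B on 6:30 am–10:10 am.
5:20 pm–5:50 pm falls entirely outside B.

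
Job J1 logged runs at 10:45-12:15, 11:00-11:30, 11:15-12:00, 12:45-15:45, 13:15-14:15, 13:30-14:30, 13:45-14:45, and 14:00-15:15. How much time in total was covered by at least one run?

Merged: 10:45-12:15, 12:45-15:45.
Lengths: 1 h 30 min + 3 h = 4 h 30 min.

4 h 30 min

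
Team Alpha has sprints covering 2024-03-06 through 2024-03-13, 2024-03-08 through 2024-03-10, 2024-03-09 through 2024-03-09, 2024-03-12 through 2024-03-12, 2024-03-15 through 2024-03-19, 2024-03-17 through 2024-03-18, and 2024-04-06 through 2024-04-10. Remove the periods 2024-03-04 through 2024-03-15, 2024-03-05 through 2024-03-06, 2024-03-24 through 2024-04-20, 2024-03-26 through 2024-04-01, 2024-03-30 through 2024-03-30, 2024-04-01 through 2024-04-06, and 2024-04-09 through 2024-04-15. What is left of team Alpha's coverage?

Merge the first list: 2024-03-06 through 2024-03-13, 2024-03-15 through 2024-03-19, 2024-04-06 through 2024-04-10.
Merge the second list: 2024-03-04 through 2024-03-15, 2024-03-24 through 2024-04-20.
2024-03-06 through 2024-03-13: entirely removed.
2024-03-15 through 2024-03-19 \ B = 2024-03-16 through 2024-03-19.
2024-04-06 through 2024-04-10: entirely removed.

2024-03-16 through 2024-03-19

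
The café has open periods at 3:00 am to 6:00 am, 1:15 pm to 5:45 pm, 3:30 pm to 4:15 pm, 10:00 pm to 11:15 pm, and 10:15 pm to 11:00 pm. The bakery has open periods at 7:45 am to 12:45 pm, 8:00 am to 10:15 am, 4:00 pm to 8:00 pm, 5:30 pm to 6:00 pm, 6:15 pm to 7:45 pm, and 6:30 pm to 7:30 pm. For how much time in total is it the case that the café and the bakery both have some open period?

First set merges to 3:00 am–6:00 am, 1:15 pm–5:45 pm, 10:00 pm–11:15 pm.
Second set merges to 7:45 am–12:45 pm, 4:00 pm–8:00 pm.
A ∩ B = 4:00 pm–5:45 pm.
Total: 1 h 45 min.

1 h 45 min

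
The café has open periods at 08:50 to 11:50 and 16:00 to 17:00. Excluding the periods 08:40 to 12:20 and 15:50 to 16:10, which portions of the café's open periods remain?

16:10-17:00

08:50-11:50: fully covered by B → removed.
16:00-17:00 minus B → 16:10-17:00.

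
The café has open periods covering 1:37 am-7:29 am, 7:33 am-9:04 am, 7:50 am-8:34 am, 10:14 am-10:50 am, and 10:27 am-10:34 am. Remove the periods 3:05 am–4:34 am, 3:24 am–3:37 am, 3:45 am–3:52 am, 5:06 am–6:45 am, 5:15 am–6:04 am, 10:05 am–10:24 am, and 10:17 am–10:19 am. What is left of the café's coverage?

1:37 am–3:05 am, 4:34 am–5:06 am, 6:45 am–7:29 am, 7:33 am–9:04 am, 10:24 am–10:50 am

First set merges to 1:37 am–7:29 am, 7:33 am–9:04 am, 10:14 am–10:50 am.
Second set merges to 3:05 am–4:34 am, 5:06 am–6:45 am, 10:05 am–10:24 am.
1:37 am–7:29 am with B removed leaves 1:37 am–3:05 am, 4:34 am–5:06 am, 6:45 am–7:29 am.
7:33 am–9:04 am is untouched.
10:14 am–10:50 am with B removed leaves 10:24 am–10:50 am.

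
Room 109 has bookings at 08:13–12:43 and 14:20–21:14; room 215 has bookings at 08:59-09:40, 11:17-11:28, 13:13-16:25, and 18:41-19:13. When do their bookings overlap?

08:13–12:43 overlaps B on 08:59–09:40, 11:17–11:28.
14:20–21:14 overlaps B on 14:20–16:25, 18:41–19:13.

08:59–09:40, 11:17–11:28, 14:20–16:25, 18:41–19:13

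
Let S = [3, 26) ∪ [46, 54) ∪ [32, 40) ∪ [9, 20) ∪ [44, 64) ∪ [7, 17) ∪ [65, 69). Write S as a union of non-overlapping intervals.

[3, 26) ∪ [32, 40) ∪ [44, 64) ∪ [65, 69)

Sort by start: [3, 26), [7, 17), [9, 20), [32, 40), [44, 64), [46, 54), [65, 69).
[7, 17) overlaps/touches [3, 26) → extend to [3, 26).
[9, 20) overlaps/touches [3, 26) → extend to [3, 26).
[32, 40) is disjoint → start new block.
[44, 64) is disjoint → start new block.
[46, 54) overlaps/touches [44, 64) → extend to [44, 64).
[65, 69) is disjoint → start new block.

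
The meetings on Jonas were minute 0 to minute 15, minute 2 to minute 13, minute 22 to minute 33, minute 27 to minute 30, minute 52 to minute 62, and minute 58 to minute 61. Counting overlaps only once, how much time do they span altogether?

36 minutes

Merged: minute 0 to minute 15, minute 22 to minute 33, minute 52 to minute 62.
Lengths: 15 minutes + 11 minutes + 10 minutes = 36 minutes.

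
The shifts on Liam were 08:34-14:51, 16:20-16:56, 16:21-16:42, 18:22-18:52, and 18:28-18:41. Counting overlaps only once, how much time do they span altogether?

7 h 23 min

Merged: 08:34–14:51, 16:20–16:56, 18:22–18:52.
Lengths: 6 h 17 min + 36 min + 30 min = 7 h 23 min.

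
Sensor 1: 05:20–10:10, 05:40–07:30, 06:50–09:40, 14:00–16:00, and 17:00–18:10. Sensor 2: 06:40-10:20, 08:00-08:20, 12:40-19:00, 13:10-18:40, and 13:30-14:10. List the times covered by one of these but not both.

05:20–06:40, 10:10–10:20, 12:40–14:00, 16:00–17:00, 18:10–19:00

First set merges to 05:20–10:10, 14:00–16:00, 17:00–18:10.
Second set merges to 06:40–10:20, 12:40–19:00.
A \ B = 05:20–06:40.
B \ A = 10:10–10:20, 12:40–14:00, 16:00–17:00, 18:10–19:00.
Union of the two gives the symmetric difference.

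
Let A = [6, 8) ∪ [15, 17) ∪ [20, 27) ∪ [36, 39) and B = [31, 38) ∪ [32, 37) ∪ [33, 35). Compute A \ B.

Merge the second list: [31, 38).
[6, 8) is untouched.
[15, 17) is untouched.
[20, 27) is untouched.
[36, 39) with B removed leaves [38, 39).

[6, 8) ∪ [15, 17) ∪ [20, 27) ∪ [38, 39)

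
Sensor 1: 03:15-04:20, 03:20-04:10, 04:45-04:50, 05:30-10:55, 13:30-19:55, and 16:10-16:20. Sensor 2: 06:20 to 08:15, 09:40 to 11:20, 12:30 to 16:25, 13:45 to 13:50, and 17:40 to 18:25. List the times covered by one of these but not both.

First set merges to 03:15–04:20, 04:45–04:50, 05:30–10:55, 13:30–19:55.
Second set merges to 06:20–08:15, 09:40–11:20, 12:30–16:25, 17:40–18:25.
A but not B: 03:15–04:20, 04:45–04:50, 05:30–06:20, 08:15–09:40, 16:25–17:40, 18:25–19:55.
B but not A: 10:55–11:20, 12:30–13:30.
Combining gives A △ B.

03:15–04:20, 04:45–04:50, 05:30–06:20, 08:15–09:40, 10:55–11:20, 12:30–13:30, 16:25–17:40, 18:25–19:55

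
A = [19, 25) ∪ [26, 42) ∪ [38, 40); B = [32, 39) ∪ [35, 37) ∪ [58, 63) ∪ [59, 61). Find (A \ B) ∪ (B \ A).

[19, 25) ∪ [26, 32) ∪ [39, 42) ∪ [58, 63)

Merge the first list: [19, 25), [26, 42).
Merge the second list: [32, 39), [58, 63).
A but not B: [19, 25), [26, 32), [39, 42).
B but not A: [58, 63).
Combining gives A △ B.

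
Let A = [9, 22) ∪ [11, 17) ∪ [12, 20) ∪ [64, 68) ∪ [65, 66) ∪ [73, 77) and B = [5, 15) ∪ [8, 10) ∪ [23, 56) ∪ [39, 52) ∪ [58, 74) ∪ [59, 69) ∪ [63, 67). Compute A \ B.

[15, 22) ∪ [74, 77)

A, merged: [9, 22), [64, 68), [73, 77).
B, merged: [5, 15), [23, 56), [58, 74).
[9, 22) with B removed leaves [15, 22).
[64, 68) lies entirely inside B → drops out.
[73, 77) with B removed leaves [74, 77).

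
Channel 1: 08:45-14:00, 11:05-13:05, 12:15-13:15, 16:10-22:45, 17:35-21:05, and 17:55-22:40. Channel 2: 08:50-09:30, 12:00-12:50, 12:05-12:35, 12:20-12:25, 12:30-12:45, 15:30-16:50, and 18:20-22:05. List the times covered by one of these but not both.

08:45–08:50, 09:30–12:00, 12:50–14:00, 15:30–16:10, 16:50–18:20, 22:05–22:45

First set merges to 08:45–14:00, 16:10–22:45.
Second set merges to 08:50–09:30, 12:00–12:50, 15:30–16:50, 18:20–22:05.
A \ B = 08:45–08:50, 09:30–12:00, 12:50–14:00, 16:50–18:20, 22:05–22:45.
B \ A = 15:30–16:10.
Union of the two gives the symmetric difference.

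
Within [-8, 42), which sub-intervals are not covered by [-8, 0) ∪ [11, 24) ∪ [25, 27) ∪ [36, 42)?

[0, 11) ∪ [24, 25) ∪ [27, 36)

The merged coverage is [-8, 0), [11, 24), [25, 27), [36, 42).
Gaps within [-8, 42): [0, 11), [24, 25), [27, 36).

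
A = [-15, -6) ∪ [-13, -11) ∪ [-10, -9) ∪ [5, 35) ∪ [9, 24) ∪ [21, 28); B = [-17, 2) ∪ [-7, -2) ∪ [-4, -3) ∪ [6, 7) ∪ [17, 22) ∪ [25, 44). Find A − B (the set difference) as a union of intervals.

[5, 6) ∪ [7, 17) ∪ [22, 25)

Merge the first list: [-15, -6), [5, 35).
Merge the second list: [-17, 2), [6, 7), [17, 22), [25, 44).
[-15, -6) lies entirely inside B → drops out.
[5, 35) with B removed leaves [5, 6), [7, 17), [22, 25).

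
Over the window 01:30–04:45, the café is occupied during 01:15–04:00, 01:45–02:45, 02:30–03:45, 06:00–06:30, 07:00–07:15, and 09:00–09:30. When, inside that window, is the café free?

04:00–04:45

After merging, the occupied span is 01:15–04:00, 06:00–06:30, 07:00–07:15, 09:00–09:30.
Uncovered inside 01:30–04:45: 04:00–04:45.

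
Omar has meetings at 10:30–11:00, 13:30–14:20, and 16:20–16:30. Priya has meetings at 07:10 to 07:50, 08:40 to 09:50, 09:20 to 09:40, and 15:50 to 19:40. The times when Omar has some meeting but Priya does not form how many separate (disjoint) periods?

2

B, merged: 07:10–07:50, 08:40–09:50, 15:50–19:40.
A \ B = 10:30–11:00, 13:30–14:20.
That is 2 disjoint pieces.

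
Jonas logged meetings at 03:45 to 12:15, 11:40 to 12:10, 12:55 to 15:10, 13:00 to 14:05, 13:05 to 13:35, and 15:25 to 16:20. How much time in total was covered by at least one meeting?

11 h 40 min

Merged: 03:45–12:15, 12:55–15:10, 15:25–16:20.
Lengths: 8 h 30 min + 2 h 15 min + 55 min = 11 h 40 min.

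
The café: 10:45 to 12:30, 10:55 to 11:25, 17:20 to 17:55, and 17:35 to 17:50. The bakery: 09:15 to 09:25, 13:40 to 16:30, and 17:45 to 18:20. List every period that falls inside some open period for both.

17:45–17:55

First set merges to 10:45–12:30, 17:20–17:55.
10:45–12:30 falls entirely outside B.
17:20–17:55 overlaps B on 17:45–17:55.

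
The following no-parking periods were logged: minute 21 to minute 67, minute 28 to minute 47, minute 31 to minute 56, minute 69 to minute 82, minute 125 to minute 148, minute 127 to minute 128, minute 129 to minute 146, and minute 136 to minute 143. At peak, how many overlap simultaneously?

3

Walk the sorted start/end points keeping a running depth.
The depth first hits 3 at minute 31.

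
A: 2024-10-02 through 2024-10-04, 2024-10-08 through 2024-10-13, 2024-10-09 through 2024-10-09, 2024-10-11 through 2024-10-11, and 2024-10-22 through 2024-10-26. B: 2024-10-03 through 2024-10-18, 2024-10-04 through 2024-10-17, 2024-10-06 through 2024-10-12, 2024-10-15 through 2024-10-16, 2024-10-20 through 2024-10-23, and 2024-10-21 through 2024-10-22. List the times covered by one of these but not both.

2024-10-02 through 2024-10-02, 2024-10-05 through 2024-10-07, 2024-10-14 through 2024-10-18, 2024-10-20 through 2024-10-21, 2024-10-24 through 2024-10-26

Merge the first list: 2024-10-02 through 2024-10-04, 2024-10-08 through 2024-10-13, 2024-10-22 through 2024-10-26.
Merge the second list: 2024-10-03 through 2024-10-18, 2024-10-20 through 2024-10-23.
A \ B = 2024-10-02 through 2024-10-02, 2024-10-24 through 2024-10-26.
B \ A = 2024-10-05 through 2024-10-07, 2024-10-14 through 2024-10-18, 2024-10-20 through 2024-10-21.
Union of the two gives the symmetric difference.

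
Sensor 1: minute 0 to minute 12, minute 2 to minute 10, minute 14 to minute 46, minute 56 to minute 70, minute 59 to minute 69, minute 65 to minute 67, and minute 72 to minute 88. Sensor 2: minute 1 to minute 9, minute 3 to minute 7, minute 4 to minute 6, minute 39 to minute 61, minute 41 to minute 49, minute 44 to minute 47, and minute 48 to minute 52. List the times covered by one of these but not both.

minute 0 to minute 1, minute 9 to minute 12, minute 14 to minute 39, minute 46 to minute 56, minute 61 to minute 70, minute 72 to minute 88

First set merges to minute 0 to minute 12, minute 14 to minute 46, minute 56 to minute 70, minute 72 to minute 88.
Second set merges to minute 1 to minute 9, minute 39 to minute 61.
A but not B: minute 0 to minute 1, minute 9 to minute 12, minute 14 to minute 39, minute 61 to minute 70, minute 72 to minute 88.
B but not A: minute 46 to minute 56.
Combining gives A △ B.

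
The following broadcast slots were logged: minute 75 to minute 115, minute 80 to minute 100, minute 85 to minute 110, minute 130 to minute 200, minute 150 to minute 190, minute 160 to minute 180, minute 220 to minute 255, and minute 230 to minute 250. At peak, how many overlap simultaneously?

3

At minute 85, 3 of the intervals are simultaneously active.
No point has more.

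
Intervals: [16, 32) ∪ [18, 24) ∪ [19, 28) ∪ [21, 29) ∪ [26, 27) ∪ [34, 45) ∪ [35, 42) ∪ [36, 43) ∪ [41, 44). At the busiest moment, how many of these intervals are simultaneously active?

4

Sweep endpoints in order; track running count of active intervals.
Peak of 4 reached at 21.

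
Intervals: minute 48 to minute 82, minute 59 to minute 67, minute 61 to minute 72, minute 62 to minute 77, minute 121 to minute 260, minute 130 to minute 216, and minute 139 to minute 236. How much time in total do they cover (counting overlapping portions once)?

Merged: minute 48 to minute 82, minute 121 to minute 260.
Lengths: 34 minutes + 139 minutes = 173 minutes.

173 minutes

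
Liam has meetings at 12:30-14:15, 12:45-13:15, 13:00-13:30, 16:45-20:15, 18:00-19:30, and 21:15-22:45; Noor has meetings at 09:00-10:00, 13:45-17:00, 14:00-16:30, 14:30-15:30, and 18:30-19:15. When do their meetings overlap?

A, merged: 12:30–14:15, 16:45–20:15, 21:15–22:45.
B, merged: 09:00–10:00, 13:45–17:00, 18:30–19:15.
12:30–14:15 meets the second set on 13:45–14:15.
16:45–20:15 meets the second set on 16:45–17:00, 18:30–19:15.
21:15–22:45: no overlap with the second set.

13:45–14:15, 16:45–17:00, 18:30–19:15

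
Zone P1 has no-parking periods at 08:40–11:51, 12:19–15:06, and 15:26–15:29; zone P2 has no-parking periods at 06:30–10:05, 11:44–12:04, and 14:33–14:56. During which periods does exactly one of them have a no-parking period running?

06:30-08:40, 10:05-11:44, 11:51-12:04, 12:19-14:33, 14:56-15:06, 15:26-15:29

A but not B: 10:05-11:44, 12:19-14:33, 14:56-15:06, 15:26-15:29.
B but not A: 06:30-08:40, 11:51-12:04.
Combining gives A △ B.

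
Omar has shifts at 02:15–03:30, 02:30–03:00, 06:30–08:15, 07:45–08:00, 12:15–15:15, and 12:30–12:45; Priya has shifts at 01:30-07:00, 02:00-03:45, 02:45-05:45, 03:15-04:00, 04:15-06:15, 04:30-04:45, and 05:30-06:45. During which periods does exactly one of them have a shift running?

01:30-02:15, 03:30-06:30, 07:00-08:15, 12:15-15:15

Merge the first list: 02:15-03:30, 06:30-08:15, 12:15-15:15.
Merge the second list: 01:30-07:00.
A but not B: 07:00-08:15, 12:15-15:15.
B but not A: 01:30-02:15, 03:30-06:30.
Combining gives A △ B.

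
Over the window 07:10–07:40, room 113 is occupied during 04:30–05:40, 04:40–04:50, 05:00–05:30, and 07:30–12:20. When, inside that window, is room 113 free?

The merged coverage is 04:30-05:40, 07:30-12:20.
Complement within 07:10-07:40: 07:10-07:30.

07:10-07:30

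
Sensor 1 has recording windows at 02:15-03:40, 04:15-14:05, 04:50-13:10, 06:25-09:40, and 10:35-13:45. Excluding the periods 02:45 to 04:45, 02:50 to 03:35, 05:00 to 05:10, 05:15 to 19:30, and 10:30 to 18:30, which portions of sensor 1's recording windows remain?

02:15-02:45, 04:45-05:00, 05:10-05:15

Merge the first list: 02:15-03:40, 04:15-14:05.
Merge the second list: 02:45-04:45, 05:00-05:10, 05:15-19:30.
02:15-03:40 \ B = 02:15-02:45.
04:15-14:05 \ B = 04:45-05:00, 05:10-05:15.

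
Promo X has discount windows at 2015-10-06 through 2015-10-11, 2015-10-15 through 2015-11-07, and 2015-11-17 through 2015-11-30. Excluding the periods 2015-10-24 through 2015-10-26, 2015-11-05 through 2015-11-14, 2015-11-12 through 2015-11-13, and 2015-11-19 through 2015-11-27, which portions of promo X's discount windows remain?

Merge the second list: 2015-10-24 through 2015-10-26, 2015-11-05 through 2015-11-14, 2015-11-19 through 2015-11-27.
2015-10-06 through 2015-10-11: no B overlap → unchanged.
2015-10-15 through 2015-11-07 minus B → 2015-10-15 through 2015-10-23, 2015-10-27 through 2015-11-04.
2015-11-17 through 2015-11-30 minus B → 2015-11-17 through 2015-11-18, 2015-11-28 through 2015-11-30.

2015-10-06 through 2015-10-11, 2015-10-15 through 2015-10-23, 2015-10-27 through 2015-11-04, 2015-11-17 through 2015-11-18, 2015-11-28 through 2015-11-30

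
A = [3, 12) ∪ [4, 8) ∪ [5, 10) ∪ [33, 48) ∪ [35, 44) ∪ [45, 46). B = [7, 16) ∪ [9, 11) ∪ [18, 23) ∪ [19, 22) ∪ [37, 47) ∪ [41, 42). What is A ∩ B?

[7, 12) ∪ [37, 47)

First set merges to [3, 12), [33, 48).
Second set merges to [7, 16), [18, 23), [37, 47).
[3, 12) ∩ B → [7, 12).
[33, 48) ∩ B → [37, 47).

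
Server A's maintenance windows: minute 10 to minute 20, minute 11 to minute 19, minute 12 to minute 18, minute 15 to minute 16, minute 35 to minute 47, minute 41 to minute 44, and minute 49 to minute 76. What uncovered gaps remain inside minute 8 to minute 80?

minute 8 to minute 10, minute 20 to minute 35, minute 47 to minute 49, minute 76 to minute 80

After merging, the occupied span is minute 10 to minute 20, minute 35 to minute 47, minute 49 to minute 76.
Gaps within minute 8 to minute 80: minute 8 to minute 10, minute 20 to minute 35, minute 47 to minute 49, minute 76 to minute 80.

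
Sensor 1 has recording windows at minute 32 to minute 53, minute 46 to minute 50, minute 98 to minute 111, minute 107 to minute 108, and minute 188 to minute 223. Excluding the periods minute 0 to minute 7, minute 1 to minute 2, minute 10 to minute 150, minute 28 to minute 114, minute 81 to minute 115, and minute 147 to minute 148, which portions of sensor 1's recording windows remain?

A, merged: minute 32 to minute 53, minute 98 to minute 111, minute 188 to minute 223.
B, merged: minute 0 to minute 7, minute 10 to minute 150.
minute 32 to minute 53 lies entirely inside B → drops out.
minute 98 to minute 111 lies entirely inside B → drops out.
minute 188 to minute 223 is untouched.

minute 188 to minute 223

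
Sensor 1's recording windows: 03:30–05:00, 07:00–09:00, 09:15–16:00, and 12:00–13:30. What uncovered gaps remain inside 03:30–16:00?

05:00-07:00, 09:00-09:15

The merged coverage is 03:30-05:00, 07:00-09:00, 09:15-16:00.
Uncovered inside 03:30-16:00: 05:00-07:00, 09:00-09:15.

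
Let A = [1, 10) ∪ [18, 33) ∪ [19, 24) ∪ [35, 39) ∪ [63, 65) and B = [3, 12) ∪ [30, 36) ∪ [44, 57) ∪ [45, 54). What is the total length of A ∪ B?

Merge the first list: [1, 10), [18, 33), [35, 39), [63, 65).
Merge the second list: [3, 12), [30, 36), [44, 57).
A ∪ B = [1, 12), [18, 39), [44, 57), [63, 65).
Total: 11 + 21 + 13 + 2 = 47.

47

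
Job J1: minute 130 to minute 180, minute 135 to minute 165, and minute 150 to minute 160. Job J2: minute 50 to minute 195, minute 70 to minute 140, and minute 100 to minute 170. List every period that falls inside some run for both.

First set merges to minute 130 to minute 180.
Second set merges to minute 50 to minute 195.
minute 130 to minute 180 ∩ B → minute 130 to minute 180.

minute 130 to minute 180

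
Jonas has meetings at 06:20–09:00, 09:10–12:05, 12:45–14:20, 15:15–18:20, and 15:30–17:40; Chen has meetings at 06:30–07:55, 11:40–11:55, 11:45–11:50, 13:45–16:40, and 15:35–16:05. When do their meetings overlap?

First set merges to 06:20–09:00, 09:10–12:05, 12:45–14:20, 15:15–18:20.
Second set merges to 06:30–07:55, 11:40–11:55, 13:45–16:40.
06:20–09:00 ∩ B → 06:30–07:55.
09:10–12:05 ∩ B → 11:40–11:55.
12:45–14:20 ∩ B → 13:45–14:20.
15:15–18:20 ∩ B → 15:15–16:40.

06:30–07:55, 11:40–11:55, 13:45–14:20, 15:15–16:40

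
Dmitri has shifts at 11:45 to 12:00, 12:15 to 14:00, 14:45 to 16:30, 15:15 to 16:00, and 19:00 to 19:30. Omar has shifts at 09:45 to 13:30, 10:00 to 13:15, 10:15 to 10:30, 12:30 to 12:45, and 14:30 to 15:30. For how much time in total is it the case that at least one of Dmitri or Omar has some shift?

6 h 45 min

First set merges to 11:45-12:00, 12:15-14:00, 14:45-16:30, 19:00-19:30.
Second set merges to 09:45-13:30, 14:30-15:30.
A ∪ B = 09:45-14:00, 14:30-16:30, 19:00-19:30.
Total: 4 h 15 min + 2 h + 30 min = 6 h 45 min.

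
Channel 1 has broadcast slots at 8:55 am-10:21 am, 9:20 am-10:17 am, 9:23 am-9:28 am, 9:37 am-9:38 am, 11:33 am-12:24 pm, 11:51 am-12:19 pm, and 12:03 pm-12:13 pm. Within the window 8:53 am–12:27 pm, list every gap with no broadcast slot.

Covered (merged): 8:55 am–10:21 am, 11:33 am–12:24 pm.
Complement within 8:53 am–12:27 pm: 8:53 am–8:55 am, 10:21 am–11:33 am, 12:24 pm–12:27 pm.

8:53 am–8:55 am, 10:21 am–11:33 am, 12:24 pm–12:27 pm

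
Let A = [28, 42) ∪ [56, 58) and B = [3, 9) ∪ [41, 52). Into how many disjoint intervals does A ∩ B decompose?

A ∩ B = [41, 42).
That is 1 disjoint piece.

1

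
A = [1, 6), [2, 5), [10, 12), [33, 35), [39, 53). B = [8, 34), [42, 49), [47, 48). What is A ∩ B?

[10, 12) ∪ [33, 34) ∪ [42, 49)

A, merged: [1, 6), [10, 12), [33, 35), [39, 53).
B, merged: [8, 34), [42, 49).
[1, 6): no overlap with the second set.
[10, 12) meets the second set on [10, 12).
[33, 35) meets the second set on [33, 34).
[39, 53) meets the second set on [42, 49).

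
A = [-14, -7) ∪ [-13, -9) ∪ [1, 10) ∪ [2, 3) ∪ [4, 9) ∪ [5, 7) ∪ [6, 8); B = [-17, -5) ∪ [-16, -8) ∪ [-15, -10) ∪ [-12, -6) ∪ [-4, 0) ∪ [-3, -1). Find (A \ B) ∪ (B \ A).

[-17, -14) ∪ [-7, -5) ∪ [-4, 0) ∪ [1, 10)

Merge the first list: [-14, -7), [1, 10).
Merge the second list: [-17, -5), [-4, 0).
A but not B: [1, 10).
B but not A: [-17, -14), [-7, -5), [-4, 0).
Combining gives A △ B.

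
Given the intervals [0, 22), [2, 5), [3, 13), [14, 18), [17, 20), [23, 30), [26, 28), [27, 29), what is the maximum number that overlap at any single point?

Sweep endpoints in order; track running count of active intervals.
Peak of 3 reached at 3.

3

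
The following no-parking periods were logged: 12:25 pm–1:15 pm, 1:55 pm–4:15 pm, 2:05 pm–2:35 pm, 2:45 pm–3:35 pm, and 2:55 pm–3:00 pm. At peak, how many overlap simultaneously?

3

Walk the sorted start/end points keeping a running depth.
The depth first hits 3 at 2:55 pm.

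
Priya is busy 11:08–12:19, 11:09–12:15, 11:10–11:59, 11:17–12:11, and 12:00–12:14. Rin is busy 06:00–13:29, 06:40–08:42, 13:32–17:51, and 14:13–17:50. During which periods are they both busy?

11:08–12:19

Merge the first list: 11:08–12:19.
Merge the second list: 06:00–13:29, 13:32–17:51.
11:08–12:19 ∩ B → 11:08–12:19.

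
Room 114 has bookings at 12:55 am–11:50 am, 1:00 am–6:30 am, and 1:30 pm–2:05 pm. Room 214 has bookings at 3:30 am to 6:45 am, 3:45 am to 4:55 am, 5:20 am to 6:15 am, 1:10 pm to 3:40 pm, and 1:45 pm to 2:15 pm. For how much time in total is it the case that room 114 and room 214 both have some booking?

3 h 50 min

Merge the first list: 12:55 am–11:50 am, 1:30 pm–2:05 pm.
Merge the second list: 3:30 am–6:45 am, 1:10 pm–3:40 pm.
A ∩ B = 3:30 am–6:45 am, 1:30 pm–2:05 pm.
Total: 3 h 15 min + 35 min = 3 h 50 min.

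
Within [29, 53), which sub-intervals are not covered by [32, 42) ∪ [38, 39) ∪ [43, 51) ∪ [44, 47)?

Covered (merged): [32, 42), [43, 51).
Uncovered inside [29, 53): [29, 32), [42, 43), [51, 53).

[29, 32) ∪ [42, 43) ∪ [51, 53)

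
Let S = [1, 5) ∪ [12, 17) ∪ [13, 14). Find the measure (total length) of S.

Merged: [1, 5), [12, 17).
Lengths: 4 + 5 = 9.

9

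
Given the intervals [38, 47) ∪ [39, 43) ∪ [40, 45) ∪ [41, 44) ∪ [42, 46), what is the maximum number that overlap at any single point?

5

At 42, 5 of the intervals are simultaneously active.
No point has more.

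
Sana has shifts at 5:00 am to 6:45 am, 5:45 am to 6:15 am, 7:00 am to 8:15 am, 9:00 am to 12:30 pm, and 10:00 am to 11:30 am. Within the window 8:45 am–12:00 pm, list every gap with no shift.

8:45 am-9:00 am

The merged coverage is 5:00 am-6:45 am, 7:00 am-8:15 am, 9:00 am-12:30 pm.
Complement within 8:45 am-12:00 pm: 8:45 am-9:00 am.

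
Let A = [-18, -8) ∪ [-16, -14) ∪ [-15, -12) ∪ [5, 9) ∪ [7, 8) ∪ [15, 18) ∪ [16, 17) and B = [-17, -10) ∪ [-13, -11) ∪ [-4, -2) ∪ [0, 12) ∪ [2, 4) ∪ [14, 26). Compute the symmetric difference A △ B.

[-18, -17) ∪ [-10, -8) ∪ [-4, -2) ∪ [0, 5) ∪ [9, 12) ∪ [14, 15) ∪ [18, 26)

Merge the first list: [-18, -8), [5, 9), [15, 18).
Merge the second list: [-17, -10), [-4, -2), [0, 12), [14, 26).
Only in the first: [-18, -17), [-10, -8).
Only in the second: [-4, -2), [0, 5), [9, 12), [14, 15), [18, 26).
Together these are the periods covered by exactly one.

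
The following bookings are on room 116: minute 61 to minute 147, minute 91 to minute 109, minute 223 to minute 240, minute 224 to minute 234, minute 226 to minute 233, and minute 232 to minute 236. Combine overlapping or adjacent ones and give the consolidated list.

minute 61 to minute 147, minute 223 to minute 240

minute 91 to minute 109 overlaps/touches minute 61 to minute 147 → extend to minute 61 to minute 147.
minute 223 to minute 240 is disjoint → start new block.
minute 224 to minute 234 overlaps/touches minute 223 to minute 240 → extend to minute 223 to minute 240.
minute 226 to minute 233 overlaps/touches minute 223 to minute 240 → extend to minute 223 to minute 240.
minute 232 to minute 236 overlaps/touches minute 223 to minute 240 → extend to minute 223 to minute 240.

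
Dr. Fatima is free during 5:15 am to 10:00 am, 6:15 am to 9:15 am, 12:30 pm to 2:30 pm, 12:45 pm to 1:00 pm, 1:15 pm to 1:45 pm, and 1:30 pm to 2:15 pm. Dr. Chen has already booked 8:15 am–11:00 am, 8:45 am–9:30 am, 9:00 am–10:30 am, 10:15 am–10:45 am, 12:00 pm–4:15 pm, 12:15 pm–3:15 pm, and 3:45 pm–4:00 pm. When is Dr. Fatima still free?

5:15 am–8:15 am

A, merged: 5:15 am–10:00 am, 12:30 pm–2:30 pm.
B, merged: 8:15 am–11:00 am, 12:00 pm–4:15 pm.
5:15 am–10:00 am \ B = 5:15 am–8:15 am.
12:30 pm–2:30 pm: entirely removed.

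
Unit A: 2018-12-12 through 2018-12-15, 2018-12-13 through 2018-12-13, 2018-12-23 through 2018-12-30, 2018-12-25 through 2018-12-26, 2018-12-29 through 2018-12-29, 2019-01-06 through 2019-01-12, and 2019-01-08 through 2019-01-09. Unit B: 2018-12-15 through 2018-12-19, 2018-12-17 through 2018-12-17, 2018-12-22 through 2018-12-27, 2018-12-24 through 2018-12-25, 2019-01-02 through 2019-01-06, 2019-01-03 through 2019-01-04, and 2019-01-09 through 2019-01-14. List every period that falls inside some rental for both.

2018-12-15 through 2018-12-15, 2018-12-23 through 2018-12-27, 2019-01-06 through 2019-01-06, 2019-01-09 through 2019-01-12

A, merged: 2018-12-12 through 2018-12-15, 2018-12-23 through 2018-12-30, 2019-01-06 through 2019-01-12.
B, merged: 2018-12-15 through 2018-12-19, 2018-12-22 through 2018-12-27, 2019-01-02 through 2019-01-06, 2019-01-09 through 2019-01-14.
2018-12-12 through 2018-12-15 ∩ B → 2018-12-15 through 2018-12-15.
2018-12-23 through 2018-12-30 ∩ B → 2018-12-23 through 2018-12-27.
2019-01-06 through 2019-01-12 ∩ B → 2019-01-06 through 2019-01-06, 2019-01-09 through 2019-01-12.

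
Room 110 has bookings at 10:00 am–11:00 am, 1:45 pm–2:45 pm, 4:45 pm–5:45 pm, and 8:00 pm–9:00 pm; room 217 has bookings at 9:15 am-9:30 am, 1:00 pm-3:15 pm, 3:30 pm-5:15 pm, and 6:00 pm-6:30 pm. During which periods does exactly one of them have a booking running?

A but not B: 10:00 am–11:00 am, 5:15 pm–5:45 pm, 8:00 pm–9:00 pm.
B but not A: 9:15 am–9:30 am, 1:00 pm–1:45 pm, 2:45 pm–3:15 pm, 3:30 pm–4:45 pm, 6:00 pm–6:30 pm.
Combining gives A △ B.

9:15 am–9:30 am, 10:00 am–11:00 am, 1:00 pm–1:45 pm, 2:45 pm–3:15 pm, 3:30 pm–4:45 pm, 5:15 pm–5:45 pm, 6:00 pm–6:30 pm, 8:00 pm–9:00 pm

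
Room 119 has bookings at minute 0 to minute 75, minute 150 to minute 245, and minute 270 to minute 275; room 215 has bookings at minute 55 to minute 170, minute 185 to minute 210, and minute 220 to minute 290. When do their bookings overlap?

minute 0 to minute 75 ∩ B → minute 55 to minute 75.
minute 150 to minute 245 ∩ B → minute 150 to minute 170, minute 185 to minute 210, minute 220 to minute 245.
minute 270 to minute 275 ∩ B → minute 270 to minute 275.

minute 55 to minute 75, minute 150 to minute 170, minute 185 to minute 210, minute 220 to minute 245, minute 270 to minute 275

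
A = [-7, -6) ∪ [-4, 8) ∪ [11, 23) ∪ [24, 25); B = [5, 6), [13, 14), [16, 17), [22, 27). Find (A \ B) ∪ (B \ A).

[-7, -6) ∪ [-4, 5) ∪ [6, 8) ∪ [11, 13) ∪ [14, 16) ∪ [17, 22) ∪ [23, 24) ∪ [25, 27)

Only in the first: [-7, -6), [-4, 5), [6, 8), [11, 13), [14, 16), [17, 22).
Only in the second: [23, 24), [25, 27).
Together these are the periods covered by exactly one.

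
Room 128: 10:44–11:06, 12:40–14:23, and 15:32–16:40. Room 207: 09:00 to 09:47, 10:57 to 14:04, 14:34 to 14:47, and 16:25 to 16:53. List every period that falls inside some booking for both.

10:57–11:06, 12:40–14:04, 16:25–16:40

10:44–11:06 overlaps B on 10:57–11:06.
12:40–14:23 overlaps B on 12:40–14:04.
15:32–16:40 overlaps B on 16:25–16:40.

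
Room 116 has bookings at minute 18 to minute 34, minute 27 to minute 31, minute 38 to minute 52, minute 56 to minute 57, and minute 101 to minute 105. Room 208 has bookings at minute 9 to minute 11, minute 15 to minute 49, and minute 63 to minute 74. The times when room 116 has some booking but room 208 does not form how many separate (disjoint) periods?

A, merged: minute 18 to minute 34, minute 38 to minute 52, minute 56 to minute 57, minute 101 to minute 105.
A \ B = minute 49 to minute 52, minute 56 to minute 57, minute 101 to minute 105.
That is 3 disjoint pieces.

3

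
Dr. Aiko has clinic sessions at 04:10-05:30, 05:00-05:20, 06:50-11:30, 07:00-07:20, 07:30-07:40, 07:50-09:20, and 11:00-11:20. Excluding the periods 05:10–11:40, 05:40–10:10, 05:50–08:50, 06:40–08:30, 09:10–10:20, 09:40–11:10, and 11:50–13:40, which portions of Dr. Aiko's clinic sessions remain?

Merge the first list: 04:10–05:30, 06:50–11:30.
Merge the second list: 05:10–11:40, 11:50–13:40.
04:10–05:30 \ B = 04:10–05:10.
06:50–11:30: entirely removed.

04:10–05:10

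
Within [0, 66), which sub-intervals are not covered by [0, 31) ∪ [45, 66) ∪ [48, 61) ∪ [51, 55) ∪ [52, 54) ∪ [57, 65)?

[31, 45)

Covered (merged): [0, 31), [45, 66).
Uncovered inside [0, 66): [31, 45).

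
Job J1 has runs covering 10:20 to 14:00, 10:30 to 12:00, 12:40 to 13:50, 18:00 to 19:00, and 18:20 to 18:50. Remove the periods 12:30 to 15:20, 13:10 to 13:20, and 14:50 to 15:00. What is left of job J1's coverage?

A, merged: 10:20–14:00, 18:00–19:00.
B, merged: 12:30–15:20.
10:20–14:00 minus B → 10:20–12:30.
18:00–19:00: no B overlap → unchanged.

10:20–12:30, 18:00–19:00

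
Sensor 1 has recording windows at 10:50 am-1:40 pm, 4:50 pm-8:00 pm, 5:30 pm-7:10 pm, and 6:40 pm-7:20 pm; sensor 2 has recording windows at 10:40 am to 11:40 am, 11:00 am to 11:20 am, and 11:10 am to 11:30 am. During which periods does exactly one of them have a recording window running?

First set merges to 10:50 am–1:40 pm, 4:50 pm–8:00 pm.
Second set merges to 10:40 am–11:40 am.
A \ B = 11:40 am–1:40 pm, 4:50 pm–8:00 pm.
B \ A = 10:40 am–10:50 am.
Union of the two gives the symmetric difference.

10:40 am–10:50 am, 11:40 am–1:40 pm, 4:50 pm–8:00 pm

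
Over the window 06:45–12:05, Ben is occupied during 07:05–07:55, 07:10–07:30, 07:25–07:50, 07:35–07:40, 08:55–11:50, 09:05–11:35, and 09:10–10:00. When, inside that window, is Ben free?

Covered (merged): 07:05–07:55, 08:55–11:50.
Gaps within 06:45–12:05: 06:45–07:05, 07:55–08:55, 11:50–12:05.

06:45–07:05, 07:55–08:55, 11:50–12:05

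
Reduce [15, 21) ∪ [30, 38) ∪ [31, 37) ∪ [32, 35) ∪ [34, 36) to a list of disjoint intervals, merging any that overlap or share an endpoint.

[15, 21) ∪ [30, 38)

[30, 38) is disjoint → start new block.
[31, 37) overlaps/touches [30, 38) → extend to [30, 38).
[32, 35) overlaps/touches [30, 38) → extend to [30, 38).
[34, 36) overlaps/touches [30, 38) → extend to [30, 38).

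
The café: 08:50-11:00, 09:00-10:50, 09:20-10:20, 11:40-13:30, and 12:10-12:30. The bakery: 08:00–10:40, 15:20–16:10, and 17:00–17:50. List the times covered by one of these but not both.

08:00-08:50, 10:40-11:00, 11:40-13:30, 15:20-16:10, 17:00-17:50

A, merged: 08:50-11:00, 11:40-13:30.
A but not B: 10:40-11:00, 11:40-13:30.
B but not A: 08:00-08:50, 15:20-16:10, 17:00-17:50.
Combining gives A △ B.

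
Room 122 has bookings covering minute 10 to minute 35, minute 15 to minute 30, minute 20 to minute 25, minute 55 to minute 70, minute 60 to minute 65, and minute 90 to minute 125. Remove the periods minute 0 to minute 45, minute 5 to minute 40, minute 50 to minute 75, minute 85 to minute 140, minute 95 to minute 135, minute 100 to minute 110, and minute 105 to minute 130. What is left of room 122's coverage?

none

A, merged: minute 10 to minute 35, minute 55 to minute 70, minute 90 to minute 125.
B, merged: minute 0 to minute 45, minute 50 to minute 75, minute 85 to minute 140.
minute 10 to minute 35: entirely removed.
minute 55 to minute 70: entirely removed.
minute 90 to minute 125: entirely removed.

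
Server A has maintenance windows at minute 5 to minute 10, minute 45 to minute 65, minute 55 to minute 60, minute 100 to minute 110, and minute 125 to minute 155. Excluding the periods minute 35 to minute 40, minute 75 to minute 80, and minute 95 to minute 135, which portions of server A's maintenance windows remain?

minute 5 to minute 10, minute 45 to minute 65, minute 135 to minute 155

A, merged: minute 5 to minute 10, minute 45 to minute 65, minute 100 to minute 110, minute 125 to minute 155.
minute 5 to minute 10: nothing removed.
minute 45 to minute 65: nothing removed.
minute 100 to minute 110: entirely removed.
minute 125 to minute 155 \ B = minute 135 to minute 155.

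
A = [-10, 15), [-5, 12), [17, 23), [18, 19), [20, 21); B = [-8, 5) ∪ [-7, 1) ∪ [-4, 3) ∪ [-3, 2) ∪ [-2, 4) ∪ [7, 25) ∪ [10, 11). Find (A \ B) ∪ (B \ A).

Merge the first list: [-10, 15), [17, 23).
Merge the second list: [-8, 5), [7, 25).
A \ B = [-10, -8), [5, 7).
B \ A = [15, 17), [23, 25).
Union of the two gives the symmetric difference.

[-10, -8) ∪ [5, 7) ∪ [15, 17) ∪ [23, 25)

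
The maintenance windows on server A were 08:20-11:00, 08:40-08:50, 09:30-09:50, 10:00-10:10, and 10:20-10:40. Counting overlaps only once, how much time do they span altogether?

2 h 40 min

Merged: 08:20–11:00.
Length: 2 h 40 min.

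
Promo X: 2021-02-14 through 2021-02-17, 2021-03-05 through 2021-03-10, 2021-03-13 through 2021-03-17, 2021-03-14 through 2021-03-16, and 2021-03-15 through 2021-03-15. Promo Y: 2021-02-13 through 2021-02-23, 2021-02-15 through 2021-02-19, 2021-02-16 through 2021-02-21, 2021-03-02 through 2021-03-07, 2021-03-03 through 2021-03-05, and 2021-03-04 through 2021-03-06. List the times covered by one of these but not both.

First set merges to 2021-02-14 through 2021-02-17, 2021-03-05 through 2021-03-10, 2021-03-13 through 2021-03-17.
Second set merges to 2021-02-13 through 2021-02-23, 2021-03-02 through 2021-03-07.
Only in the first: 2021-03-08 through 2021-03-10, 2021-03-13 through 2021-03-17.
Only in the second: 2021-02-13 through 2021-02-13, 2021-02-18 through 2021-02-23, 2021-03-02 through 2021-03-04.
Together these are the periods covered by exactly one.

2021-02-13 through 2021-02-13, 2021-02-18 through 2021-02-23, 2021-03-02 through 2021-03-04, 2021-03-08 through 2021-03-10, 2021-03-13 through 2021-03-17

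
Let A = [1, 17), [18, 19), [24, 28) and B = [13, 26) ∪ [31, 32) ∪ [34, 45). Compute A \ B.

[1, 13) ∪ [26, 28)

[1, 17) \ B = [1, 13).
[18, 19): entirely removed.
[24, 28) \ B = [26, 28).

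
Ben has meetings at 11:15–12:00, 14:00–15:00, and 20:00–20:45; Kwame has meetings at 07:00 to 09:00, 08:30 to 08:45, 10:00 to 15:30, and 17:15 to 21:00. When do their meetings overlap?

11:15-12:00, 14:00-15:00, 20:00-20:45

Merge the second list: 07:00-09:00, 10:00-15:30, 17:15-21:00.
11:15-12:00 overlaps B on 11:15-12:00.
14:00-15:00 overlaps B on 14:00-15:00.
20:00-20:45 overlaps B on 20:00-20:45.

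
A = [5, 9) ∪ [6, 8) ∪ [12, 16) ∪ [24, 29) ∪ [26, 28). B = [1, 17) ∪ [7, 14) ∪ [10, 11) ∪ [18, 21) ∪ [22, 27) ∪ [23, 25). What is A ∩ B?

First set merges to [5, 9), [12, 16), [24, 29).
Second set merges to [1, 17), [18, 21), [22, 27).
[5, 9) overlaps B on [5, 9).
[12, 16) overlaps B on [12, 16).
[24, 29) overlaps B on [24, 27).

[5, 9) ∪ [12, 16) ∪ [24, 27)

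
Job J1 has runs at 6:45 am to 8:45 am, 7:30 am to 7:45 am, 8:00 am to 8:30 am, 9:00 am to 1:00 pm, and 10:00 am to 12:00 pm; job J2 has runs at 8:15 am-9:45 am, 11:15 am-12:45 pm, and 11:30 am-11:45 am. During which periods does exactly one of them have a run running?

A, merged: 6:45 am–8:45 am, 9:00 am–1:00 pm.
B, merged: 8:15 am–9:45 am, 11:15 am–12:45 pm.
A but not B: 6:45 am–8:15 am, 9:45 am–11:15 am, 12:45 pm–1:00 pm.
B but not A: 8:45 am–9:00 am.
Combining gives A △ B.

6:45 am–8:15 am, 8:45 am–9:00 am, 9:45 am–11:15 am, 12:45 pm–1:00 pm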